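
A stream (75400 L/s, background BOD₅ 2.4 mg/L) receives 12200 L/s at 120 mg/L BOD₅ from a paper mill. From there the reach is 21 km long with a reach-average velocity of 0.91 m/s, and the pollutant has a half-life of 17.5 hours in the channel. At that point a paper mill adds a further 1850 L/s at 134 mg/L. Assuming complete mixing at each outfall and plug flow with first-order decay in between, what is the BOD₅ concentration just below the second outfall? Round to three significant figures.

17.0 mg/L

Mass balance: C = (75400·2.400 + 12200·120.0) / 87600 = 1645000/87600 = 18.78 mg/L; combined flow 87600 L/s.
Travel time t = 21·1000 / 0.91 = 23080 s = 6.410 h.
Half-life 17.5 h → k = ln 2 / 17.5 = 0.03961 h⁻¹ = 0.9506 d⁻¹.
First-order decay: C = 18.78·exp(−k·t) = 18.78·0.7758 = 14.57 mg/L.
At the second outfall, C = (87600·14.57 + 1850·134.0) / (87600 + 1850) = 17.04 mg/L.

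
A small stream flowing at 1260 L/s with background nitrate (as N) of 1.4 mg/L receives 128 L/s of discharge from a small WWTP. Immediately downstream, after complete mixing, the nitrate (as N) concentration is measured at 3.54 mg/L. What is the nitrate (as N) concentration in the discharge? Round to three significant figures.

24.6 mg/L

Mass balance: 1260·1.400 + 128.0·Cₑ = 1388·3.540
→ Cₑ = (1388·3.540 − 1260·1.400) / 128.0 = 24.61 mg/L.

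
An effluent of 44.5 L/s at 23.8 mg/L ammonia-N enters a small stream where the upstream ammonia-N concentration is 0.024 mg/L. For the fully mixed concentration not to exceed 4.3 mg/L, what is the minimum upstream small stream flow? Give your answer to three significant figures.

Set C_mix = 4.3: (Q·0.02400 + 44.50·23.80) / (Q + 44.50) = 4.3
→ Q = 44.50·(23.80 − 4.3)/(4.3 − 0.02400) = 202.9 L/s.

203 L/s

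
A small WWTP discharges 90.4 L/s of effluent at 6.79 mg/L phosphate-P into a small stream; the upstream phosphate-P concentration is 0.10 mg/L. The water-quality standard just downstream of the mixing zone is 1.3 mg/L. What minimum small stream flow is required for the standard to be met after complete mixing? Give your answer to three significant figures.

Set C_mix = 1.3: (Q·0.1000 + 90.40·6.790) / (Q + 90.40) = 1.3
→ Q = 90.40·(6.790 − 1.3)/(1.3 − 0.1000) = 413.6 L/s.

414 L/s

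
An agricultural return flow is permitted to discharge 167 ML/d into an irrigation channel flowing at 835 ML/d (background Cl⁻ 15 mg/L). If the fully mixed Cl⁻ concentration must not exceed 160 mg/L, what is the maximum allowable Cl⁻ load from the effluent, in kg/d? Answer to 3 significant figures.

148000 kg/d

Mass balance at the limit: 835.0·15.00 + 167.0·Cₑ = 1002·160 → Cₑ = 885.0 mg/L.
167.0 ML/d = 1.933 m³/s. Load = 1.933 m³/s × 885.0 g/m³ × 86 400 s/d = 147800 kg/d.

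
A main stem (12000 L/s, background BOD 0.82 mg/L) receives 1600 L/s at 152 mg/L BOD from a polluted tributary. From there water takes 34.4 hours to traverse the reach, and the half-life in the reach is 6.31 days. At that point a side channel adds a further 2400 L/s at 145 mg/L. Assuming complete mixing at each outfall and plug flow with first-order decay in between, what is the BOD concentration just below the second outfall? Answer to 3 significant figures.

35.3 mg/L

Flow-weighted average: C = (12000·0.8200 + 1600·152.0) / 13600 = 253000/13600 = 18.61 mg/L; combined flow 13600 L/s.
Half-life 6.31 d → k = ln 2 / 6.31 = 0.1098 d⁻¹.
Applying C = C₀e^(−kt): 18.61 × 0.8543 = 15.90 mg/L.
Second outfall: C = (13600·15.90 + 2400·145.0)/16000 = 35.26 mg/L.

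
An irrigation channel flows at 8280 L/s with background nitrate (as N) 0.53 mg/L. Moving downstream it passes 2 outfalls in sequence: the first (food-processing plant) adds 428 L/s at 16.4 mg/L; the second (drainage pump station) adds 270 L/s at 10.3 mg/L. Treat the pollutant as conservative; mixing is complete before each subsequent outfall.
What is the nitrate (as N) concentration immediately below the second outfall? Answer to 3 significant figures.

Below outfall 1: Q → 8708 L/s, C = (8280·0.5300 + 428.0·16.40)/8708 = 1.310 mg/L.
Below outfall 2: Q → 8978 L/s, C = (8708·1.310 + 270.0·10.30)/8978 = 1.580 mg/L.

1.58 mg/L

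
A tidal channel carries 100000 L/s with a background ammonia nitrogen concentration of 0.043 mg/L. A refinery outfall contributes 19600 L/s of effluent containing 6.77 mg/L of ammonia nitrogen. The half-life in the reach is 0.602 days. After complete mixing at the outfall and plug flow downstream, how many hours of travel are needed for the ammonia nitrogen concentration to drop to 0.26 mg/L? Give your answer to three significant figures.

30.9 h

After mixing, C = (100000·0.04300 + 19600·6.770) / 119600 = 137000/119600 = 1.145 mg/L.
Half-life 0.602 d → k = ln 2 / 0.602 = 1.151 d⁻¹.
1.145·exp(−k·t) = 0.26 → t = ln(1.145/0.26)/k = 111300 s = 30.91 h.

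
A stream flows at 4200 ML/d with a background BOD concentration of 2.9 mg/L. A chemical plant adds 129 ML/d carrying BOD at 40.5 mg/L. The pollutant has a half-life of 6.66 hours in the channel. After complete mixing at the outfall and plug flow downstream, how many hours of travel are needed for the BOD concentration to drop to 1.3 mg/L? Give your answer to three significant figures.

10.8 h

Conservation of mass: C = (4200·2.900 + 129.0·40.50) / 4329 = 17400/4329 = 4.020 mg/L.
Half-life 6.66 h → k = ln 2 / 6.66 = 0.1041 h⁻¹ = 2.498 d⁻¹.
4.020·exp(−k·t) = 1.3 → t = ln(4.020/1.3)/k = 39050 s = 10.85 h.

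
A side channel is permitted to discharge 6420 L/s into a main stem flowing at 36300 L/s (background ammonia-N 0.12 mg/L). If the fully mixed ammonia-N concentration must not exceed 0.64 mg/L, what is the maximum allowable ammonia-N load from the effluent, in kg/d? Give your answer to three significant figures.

Mass balance at the limit: 36300·0.1200 + 6420·Cₑ = 42720·0.64 → Cₑ = 3.580 mg/L.
6420 L/s = 6.420 m³/s. Load = 6.420 m³/s × 3.580 g/m³ × 86 400 s/d = 1986 kg/d.

1990 kg/d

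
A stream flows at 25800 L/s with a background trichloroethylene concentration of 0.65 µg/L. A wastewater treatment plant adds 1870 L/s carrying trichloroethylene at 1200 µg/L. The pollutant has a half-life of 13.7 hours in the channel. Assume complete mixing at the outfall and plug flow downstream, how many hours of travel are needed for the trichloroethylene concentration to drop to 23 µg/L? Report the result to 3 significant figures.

Conservation of mass: C = (25800·0.6500 + 1870·1200) / 27670 = 2261000/27670 = 81.70 µg/L.
Half-life 13.7 h → k = ln 2 / 13.7 = 0.05059 h⁻¹ = 1.214 d⁻¹.
81.70·exp(−k·t) = 23 → t = ln(81.70/23)/k = 90200 s = 25.05 h.

25.1 h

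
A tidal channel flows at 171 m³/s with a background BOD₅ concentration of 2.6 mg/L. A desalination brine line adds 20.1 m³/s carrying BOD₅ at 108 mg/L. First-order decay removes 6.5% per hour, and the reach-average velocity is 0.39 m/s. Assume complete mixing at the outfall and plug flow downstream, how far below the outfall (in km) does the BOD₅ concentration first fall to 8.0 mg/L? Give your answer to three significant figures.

Conservation of mass: C = (171.0·2.600 + 20.10·108.0) / 191.1 = 2615/191.1 = 13.69 mg/L.
6.5%/h lost → k = −ln(1 − 0.065) = 0.06721 h⁻¹.
Set 13.69·exp(−k·t) = 8.0 → t = ln(13.69/8.0)/k = 28760 s = 7.989 h.
Distance = v·t = 0.39·28760 = 11220 m = 11.22 km.

11.2 km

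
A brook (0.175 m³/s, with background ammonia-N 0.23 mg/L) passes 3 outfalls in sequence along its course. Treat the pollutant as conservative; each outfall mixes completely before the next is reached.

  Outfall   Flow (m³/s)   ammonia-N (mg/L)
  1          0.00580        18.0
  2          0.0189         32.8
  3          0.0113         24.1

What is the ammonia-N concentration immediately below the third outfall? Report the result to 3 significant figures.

4.91 mg/L

After outfall 1: Q = 0.1750 + 0.005800 = 0.1808 m³/s; C = (0.1750·0.2300 + 0.005800·18.00)/0.1808 = 0.8001 mg/L.
After outfall 2: Q = 0.1808 + 0.01890 = 0.1997 m³/s; C = (0.1808·0.8001 + 0.01890·32.80)/0.1997 = 3.829 mg/L.
After outfall 3: Q = 0.1997 + 0.01130 = 0.2110 m³/s; C = (0.1997·3.829 + 0.01130·24.10)/0.2110 = 4.914 mg/L.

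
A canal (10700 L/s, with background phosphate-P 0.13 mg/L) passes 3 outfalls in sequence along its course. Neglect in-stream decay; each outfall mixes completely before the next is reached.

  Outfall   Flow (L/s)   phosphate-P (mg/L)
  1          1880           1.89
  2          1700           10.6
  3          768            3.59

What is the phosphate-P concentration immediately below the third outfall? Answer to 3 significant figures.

Below outfall 1: Q → 12580 L/s, C = (10700·0.1300 + 1880·1.890)/12580 = 0.3930 mg/L.
Below outfall 2: Q → 14280 L/s, C = (12580·0.3930 + 1700·10.60)/14280 = 1.608 mg/L.
Below outfall 3: Q → 15050 L/s, C = (14280·1.608 + 768.0·3.590)/15050 = 1.709 mg/L.

1.71 mg/L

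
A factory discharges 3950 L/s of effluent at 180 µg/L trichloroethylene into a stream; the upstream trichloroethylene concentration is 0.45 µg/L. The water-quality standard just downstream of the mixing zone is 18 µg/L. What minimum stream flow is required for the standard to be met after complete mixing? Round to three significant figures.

Set C_mix = 18: (Q·0.4500 + 3950·180.0) / (Q + 3950) = 18
→ Q = 3950·(180.0 − 18)/(18 − 0.4500) = 36460 L/s.

36500 L/s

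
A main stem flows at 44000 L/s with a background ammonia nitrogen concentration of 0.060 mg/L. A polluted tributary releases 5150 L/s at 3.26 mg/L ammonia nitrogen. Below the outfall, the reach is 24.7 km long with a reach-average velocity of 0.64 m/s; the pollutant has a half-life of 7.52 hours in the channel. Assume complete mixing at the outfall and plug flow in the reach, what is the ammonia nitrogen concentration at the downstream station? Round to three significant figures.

0.147 mg/L

Mass balance: C = (44000·0.06000 + 5150·3.260) / 49150 = 19430/49150 = 0.3953 mg/L.
Travel time t = 24.7·1000 / 0.64 = 38590 s = 10.72 h.
Half-life 7.52 h → k = ln 2 / 7.52 = 0.09217 h⁻¹ = 2.212 d⁻¹.
First-order decay: C = 0.3953·exp(−k·t) = 0.3953·0.3723 = 0.1472 mg/L.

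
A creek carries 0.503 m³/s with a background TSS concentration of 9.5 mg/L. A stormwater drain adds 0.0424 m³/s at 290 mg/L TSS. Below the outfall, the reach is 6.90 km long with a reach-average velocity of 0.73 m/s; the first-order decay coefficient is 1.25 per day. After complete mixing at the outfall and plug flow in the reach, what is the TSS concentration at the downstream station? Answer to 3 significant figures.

27.3 mg/L

Conservation of mass: C = (0.5030·9.500 + 0.04240·290.0) / 0.5454 = 17.07/0.5454 = 31.31 mg/L.
Travel time t = 6.90·1000 / 0.73 = 9452 s = 2.626 h.
First-order decay: C = 31.31·exp(−k·t) = 31.31·0.8722 = 27.31 mg/L.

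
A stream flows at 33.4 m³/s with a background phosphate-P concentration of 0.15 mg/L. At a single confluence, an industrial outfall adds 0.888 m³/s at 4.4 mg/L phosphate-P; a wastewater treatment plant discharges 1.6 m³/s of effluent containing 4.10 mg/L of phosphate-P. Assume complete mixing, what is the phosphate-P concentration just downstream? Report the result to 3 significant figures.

Flow-weighted average: C = (33.40·0.1500 + 0.8880·4.400 + 1.600·4.100) / 35.89 = 15.48/35.89 = 0.4313 mg/L.

0.431 mg/L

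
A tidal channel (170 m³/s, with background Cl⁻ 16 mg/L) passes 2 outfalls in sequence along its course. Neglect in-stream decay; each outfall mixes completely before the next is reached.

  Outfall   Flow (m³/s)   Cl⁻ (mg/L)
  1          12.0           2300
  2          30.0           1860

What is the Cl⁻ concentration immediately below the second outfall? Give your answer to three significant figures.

After outfall 1: Q = 170.0 + 12.00 = 182.0 m³/s; C = (170.0·16.00 + 12.00·2300)/182.0 = 166.6 mg/L.
After outfall 2: Q = 182.0 + 30.00 = 212.0 m³/s; C = (182.0·166.6 + 30.00·1860)/212.0 = 406.2 mg/L.

406 mg/L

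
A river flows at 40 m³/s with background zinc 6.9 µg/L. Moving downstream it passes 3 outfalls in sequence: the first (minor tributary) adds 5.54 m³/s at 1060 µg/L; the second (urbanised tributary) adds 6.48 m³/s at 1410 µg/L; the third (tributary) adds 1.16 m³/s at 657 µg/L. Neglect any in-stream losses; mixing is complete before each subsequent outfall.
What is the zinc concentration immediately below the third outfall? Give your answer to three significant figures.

302 µg/L

Below outfall 1: Q → 45.54 m³/s, C = (40.00·6.900 + 5.540·1060)/45.54 = 135.0 µg/L.
Below outfall 2: Q → 52.02 m³/s, C = (45.54·135.0 + 6.480·1410)/52.02 = 293.8 µg/L.
Below outfall 3: Q → 53.18 m³/s, C = (52.02·293.8 + 1.160·657.0)/53.18 = 301.8 µg/L.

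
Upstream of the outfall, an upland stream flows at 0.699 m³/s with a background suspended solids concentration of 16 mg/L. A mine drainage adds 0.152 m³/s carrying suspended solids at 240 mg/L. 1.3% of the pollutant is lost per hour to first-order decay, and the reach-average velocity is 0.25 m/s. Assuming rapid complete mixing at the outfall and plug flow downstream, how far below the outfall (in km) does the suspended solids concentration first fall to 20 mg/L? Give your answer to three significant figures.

70.8 km

Mixed concentration C = ΣQC/ΣQ = (0.6990·16.00 + 0.1520·240.0) / 0.8510 = 47.66/0.8510 = 56.01 mg/L.
1.3%/h lost → k = −ln(1 − 0.013) = 0.01309 h⁻¹.
Set 56.01·exp(−k·t) = 20 → t = ln(56.01/20)/k = 283300 s = 78.70 h.
Distance = v·t = 0.25·283300 = 70830 m = 70.83 km.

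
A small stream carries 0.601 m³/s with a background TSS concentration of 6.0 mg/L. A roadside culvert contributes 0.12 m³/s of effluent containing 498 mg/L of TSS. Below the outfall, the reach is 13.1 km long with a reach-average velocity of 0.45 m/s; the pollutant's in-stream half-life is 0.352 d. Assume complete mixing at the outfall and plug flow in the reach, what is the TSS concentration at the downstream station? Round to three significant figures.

45.3 mg/L

After mixing, C = (0.6010·6.000 + 0.1200·498.0) / 0.7210 = 63.37/0.7210 = 87.89 mg/L.
Travel time t = 13.1·1000 / 0.45 = 29110 s = 8.086 h.
Half-life 0.352 d → k = ln 2 / 0.352 = 1.969 d⁻¹.
After decay, C = 87.89 × e^(−kt) = 87.89 × 0.5151 = 45.27 mg/L.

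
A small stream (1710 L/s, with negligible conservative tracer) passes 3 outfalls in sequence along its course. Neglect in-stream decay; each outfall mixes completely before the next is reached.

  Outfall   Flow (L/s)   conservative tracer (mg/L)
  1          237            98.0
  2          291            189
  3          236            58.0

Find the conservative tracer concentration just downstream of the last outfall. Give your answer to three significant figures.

Below outfall 1: Q → 1947 L/s, C = (1710·0 + 237.0·98.00)/1947 = 11.93 mg/L.
Below outfall 2: Q → 2238 L/s, C = (1947·11.93 + 291.0·189.0)/2238 = 34.95 mg/L.
Below outfall 3: Q → 2474 L/s, C = (2238·34.95 + 236.0·58.00)/2474 = 37.15 mg/L.

37.2 mg/L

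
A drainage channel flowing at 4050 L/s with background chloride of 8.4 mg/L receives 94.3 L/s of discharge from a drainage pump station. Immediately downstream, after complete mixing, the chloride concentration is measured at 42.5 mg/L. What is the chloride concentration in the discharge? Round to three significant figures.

1510 mg/L

Mass balance: 4050·8.400 + 94.30·Cₑ = 4144·42.50
→ Cₑ = (4144·42.50 − 4050·8.400) / 94.30 = 1507 mg/L.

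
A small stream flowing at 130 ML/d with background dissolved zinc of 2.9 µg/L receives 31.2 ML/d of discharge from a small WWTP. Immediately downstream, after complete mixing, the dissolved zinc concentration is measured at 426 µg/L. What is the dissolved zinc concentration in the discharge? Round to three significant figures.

Mass balance: 130.0·2.900 + 31.20·Cₑ = 161.2·426.0
→ Cₑ = (161.2·426.0 − 130.0·2.900) / 31.20 = 2189 µg/L.

2190 µg/L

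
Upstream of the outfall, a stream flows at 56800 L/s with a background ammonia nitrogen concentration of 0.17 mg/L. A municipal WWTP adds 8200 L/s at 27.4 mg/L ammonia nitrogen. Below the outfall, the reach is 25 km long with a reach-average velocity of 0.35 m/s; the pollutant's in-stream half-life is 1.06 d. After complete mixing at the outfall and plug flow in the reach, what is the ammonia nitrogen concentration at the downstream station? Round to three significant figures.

2.10 mg/L

After mixing, C = (56800·0.1700 + 8200·27.40) / 65000 = 234300/65000 = 3.605 mg/L.
Travel time t = 25·1000 / 0.35 = 71430 s = 19.84 h.
Half-life 1.06 d → k = ln 2 / 1.06 = 0.6539 d⁻¹.
Applying C = C₀e^(−kt): 3.605 × 0.5824 = 2.100 mg/L.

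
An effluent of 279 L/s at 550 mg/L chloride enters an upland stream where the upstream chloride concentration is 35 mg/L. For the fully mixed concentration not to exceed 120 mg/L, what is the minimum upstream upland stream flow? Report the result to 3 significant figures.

1410 L/s

Set C_mix = 120: (Q·35.00 + 279.0·550.0) / (Q + 279.0) = 120
→ Q = 279.0·(550.0 − 120)/(120 − 35.00) = 1411 L/s.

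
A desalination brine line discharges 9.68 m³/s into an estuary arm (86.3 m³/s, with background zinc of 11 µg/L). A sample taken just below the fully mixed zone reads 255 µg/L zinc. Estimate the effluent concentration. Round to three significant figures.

2430 µg/L

Mass balance: 86.30·11.00 + 9.680·Cₑ = 95.98·255.0
→ Cₑ = (95.98·255.0 − 86.30·11.00) / 9.680 = 2430 µg/L.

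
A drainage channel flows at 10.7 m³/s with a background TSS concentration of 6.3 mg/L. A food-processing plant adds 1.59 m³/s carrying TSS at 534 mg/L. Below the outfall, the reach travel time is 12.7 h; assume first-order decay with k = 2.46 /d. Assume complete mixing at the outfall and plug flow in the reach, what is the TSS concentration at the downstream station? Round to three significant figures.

20.3 mg/L

Mixed concentration C = ΣQC/ΣQ = (10.70·6.300 + 1.590·534.0) / 12.29 = 916.5/12.29 = 74.57 mg/L.
Applying C = C₀e^(−kt): 74.57 × 0.2721 = 20.29 mg/L.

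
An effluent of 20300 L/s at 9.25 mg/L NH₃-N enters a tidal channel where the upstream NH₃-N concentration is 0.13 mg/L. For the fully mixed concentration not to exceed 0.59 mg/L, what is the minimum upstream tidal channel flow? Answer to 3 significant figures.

Set C_mix = 0.59: (Q·0.1300 + 20300·9.250) / (Q + 20300) = 0.59
→ Q = 20300·(9.250 − 0.59)/(0.59 − 0.1300) = 382200 L/s.

382000 L/s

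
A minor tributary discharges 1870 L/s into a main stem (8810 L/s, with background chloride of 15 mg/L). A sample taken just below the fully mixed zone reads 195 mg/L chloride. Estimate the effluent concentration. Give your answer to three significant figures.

Mass balance: 8810·15.00 + 1870·Cₑ = 10680·195.0
→ Cₑ = (10680·195.0 − 8810·15.00) / 1870 = 1043 mg/L.

1040 mg/L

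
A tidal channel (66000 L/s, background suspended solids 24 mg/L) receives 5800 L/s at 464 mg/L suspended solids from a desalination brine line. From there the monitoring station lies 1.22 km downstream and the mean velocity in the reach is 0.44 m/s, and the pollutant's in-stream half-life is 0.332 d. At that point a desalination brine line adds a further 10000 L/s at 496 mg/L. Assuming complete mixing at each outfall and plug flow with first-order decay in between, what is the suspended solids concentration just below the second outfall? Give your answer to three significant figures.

Flow-weighted average: C = (66000·24.00 + 5800·464.0) / 71800 = 4275000/71800 = 59.54 mg/L; combined flow 71800 L/s.
Travel time t = 1.22·1000 / 0.44 = 2773 s = 0.7702 h.
Half-life 0.332 d → k = ln 2 / 0.332 = 2.088 d⁻¹.
After decay, C = 59.54 × e^(−kt) = 59.54 × 0.9352 = 55.68 mg/L.
Second outfall: C = (71800·55.68 + 10000·496.0)/81800 = 109.5 mg/L.

110 mg/L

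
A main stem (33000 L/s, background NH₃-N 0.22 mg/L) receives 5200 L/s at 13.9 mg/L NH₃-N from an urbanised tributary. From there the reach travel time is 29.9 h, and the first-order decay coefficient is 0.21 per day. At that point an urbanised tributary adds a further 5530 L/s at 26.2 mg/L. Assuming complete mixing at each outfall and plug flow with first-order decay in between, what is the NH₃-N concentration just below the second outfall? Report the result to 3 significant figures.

4.71 mg/L

After mixing, C = (33000·0.2200 + 5200·13.90) / 38200 = 79540/38200 = 2.082 mg/L; combined flow 38200 L/s.
After decay, C = 2.082 × e^(−kt) = 2.082 × 0.7698 = 1.603 mg/L.
At the second outfall, C = (38200·1.603 + 5530·26.20) / (38200 + 5530) = 4.713 mg/L.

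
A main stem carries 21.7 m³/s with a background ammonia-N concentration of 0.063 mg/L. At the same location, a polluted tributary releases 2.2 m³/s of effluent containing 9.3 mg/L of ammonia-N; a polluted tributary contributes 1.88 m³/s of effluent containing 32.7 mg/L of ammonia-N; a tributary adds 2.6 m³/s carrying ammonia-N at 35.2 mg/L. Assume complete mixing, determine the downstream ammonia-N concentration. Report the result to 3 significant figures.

Conservation of mass: C = (21.70·0.06300 + 2.200·9.300 + 1.880·32.70 + 2.600·35.20) / 28.38 = 174.8/28.38 = 6.160 mg/L.

6.16 mg/L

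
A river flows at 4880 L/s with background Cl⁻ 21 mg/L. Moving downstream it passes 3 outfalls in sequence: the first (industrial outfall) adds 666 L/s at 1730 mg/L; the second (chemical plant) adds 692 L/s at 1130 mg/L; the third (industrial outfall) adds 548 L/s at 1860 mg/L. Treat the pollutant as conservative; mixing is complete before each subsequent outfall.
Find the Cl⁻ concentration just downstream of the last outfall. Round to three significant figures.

450 mg/L

Below outfall 1: Q → 5546 L/s, C = (4880·21.00 + 666.0·1730)/5546 = 226.2 mg/L.
Below outfall 2: Q → 6238 L/s, C = (5546·226.2 + 692.0·1130)/6238 = 326.5 mg/L.
Below outfall 3: Q → 6786 L/s, C = (6238·326.5 + 548.0·1860)/6786 = 450.3 mg/L.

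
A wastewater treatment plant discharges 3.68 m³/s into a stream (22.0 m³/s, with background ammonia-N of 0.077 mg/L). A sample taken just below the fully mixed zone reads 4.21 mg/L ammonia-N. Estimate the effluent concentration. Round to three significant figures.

28.9 mg/L

Mass balance: 22.00·0.07700 + 3.680·Cₑ = 25.68·4.210
→ Cₑ = (25.68·4.210 − 22.00·0.07700) / 3.680 = 28.92 mg/L.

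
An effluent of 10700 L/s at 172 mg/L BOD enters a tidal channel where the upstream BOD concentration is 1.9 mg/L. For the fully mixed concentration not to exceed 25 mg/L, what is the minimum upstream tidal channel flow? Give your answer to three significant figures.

68100 L/s

Set C_mix = 25: (Q·1.900 + 10700·172.0) / (Q + 10700) = 25
→ Q = 10700·(172.0 − 25)/(25 − 1.900) = 68090 L/s.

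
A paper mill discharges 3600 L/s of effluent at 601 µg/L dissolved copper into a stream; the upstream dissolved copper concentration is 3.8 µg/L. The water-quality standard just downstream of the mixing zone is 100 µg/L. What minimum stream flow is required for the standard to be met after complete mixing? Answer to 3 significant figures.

Set C_mix = 100: (Q·3.800 + 3600·601.0) / (Q + 3600) = 100
→ Q = 3600·(601.0 − 100)/(100 − 3.800) = 18750 L/s.

18700 L/s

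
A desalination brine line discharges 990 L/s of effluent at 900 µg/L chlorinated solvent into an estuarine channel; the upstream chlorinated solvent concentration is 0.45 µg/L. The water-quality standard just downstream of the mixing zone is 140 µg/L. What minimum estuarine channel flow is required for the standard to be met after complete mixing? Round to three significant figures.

Set C_mix = 140: (Q·0.4500 + 990.0·900.0) / (Q + 990.0) = 140
→ Q = 990.0·(900.0 − 140)/(140 − 0.4500) = 5392 L/s.

5390 L/s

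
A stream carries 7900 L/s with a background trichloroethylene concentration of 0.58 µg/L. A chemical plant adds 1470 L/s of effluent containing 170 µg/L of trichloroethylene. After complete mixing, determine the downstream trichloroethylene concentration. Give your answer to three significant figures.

27.2 µg/L

Conservation of mass: C = (7900·0.5800 + 1470·170.0) / 9370 = 254500/9370 = 27.16 µg/L.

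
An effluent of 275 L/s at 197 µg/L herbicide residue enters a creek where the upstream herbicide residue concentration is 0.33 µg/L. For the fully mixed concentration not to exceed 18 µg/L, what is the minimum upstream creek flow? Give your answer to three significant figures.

Set C_mix = 18: (Q·0.3300 + 275.0·197.0) / (Q + 275.0) = 18
→ Q = 275.0·(197.0 − 18)/(18 − 0.3300) = 2786 L/s.

2790 L/s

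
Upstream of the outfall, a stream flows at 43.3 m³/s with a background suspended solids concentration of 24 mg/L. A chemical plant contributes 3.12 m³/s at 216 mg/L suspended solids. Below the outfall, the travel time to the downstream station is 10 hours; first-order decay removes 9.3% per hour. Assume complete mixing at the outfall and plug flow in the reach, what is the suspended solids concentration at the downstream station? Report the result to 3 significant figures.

Mixed concentration C = ΣQC/ΣQ = (43.30·24.00 + 3.120·216.0) / 46.42 = 1713/46.42 = 36.90 mg/L.
9.3%/h lost → k = −ln(1 − 0.093) = 0.09761 h⁻¹.
Applying C = C₀e^(−kt): 36.90 × 0.3768 = 13.90 mg/L.

13.9 mg/L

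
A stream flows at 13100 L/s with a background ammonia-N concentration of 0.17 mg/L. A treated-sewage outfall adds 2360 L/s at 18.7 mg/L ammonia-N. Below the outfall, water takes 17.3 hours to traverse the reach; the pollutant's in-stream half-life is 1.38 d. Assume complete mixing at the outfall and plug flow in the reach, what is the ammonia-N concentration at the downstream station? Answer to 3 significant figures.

2.09 mg/L

After mixing, C = (13100·0.1700 + 2360·18.70) / 15460 = 46360/15460 = 2.999 mg/L.
Half-life 1.38 d → k = ln 2 / 1.38 = 0.5023 d⁻¹.
First-order decay: C = 2.999·exp(−k·t) = 2.999·0.6962 = 2.088 mg/L.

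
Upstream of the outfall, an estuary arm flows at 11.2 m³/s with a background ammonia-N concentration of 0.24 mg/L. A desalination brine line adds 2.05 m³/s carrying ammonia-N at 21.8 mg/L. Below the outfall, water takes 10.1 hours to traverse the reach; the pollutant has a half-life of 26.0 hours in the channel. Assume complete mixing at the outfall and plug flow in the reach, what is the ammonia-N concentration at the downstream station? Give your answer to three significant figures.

2.73 mg/L

After mixing, C = (11.20·0.2400 + 2.050·21.80) / 13.25 = 47.38/13.25 = 3.576 mg/L.
Half-life 26.0 h → k = ln 2 / 26.0 = 0.02666 h⁻¹ = 0.6398 d⁻¹.
Applying C = C₀e^(−kt): 3.576 × 0.7639 = 2.732 mg/L.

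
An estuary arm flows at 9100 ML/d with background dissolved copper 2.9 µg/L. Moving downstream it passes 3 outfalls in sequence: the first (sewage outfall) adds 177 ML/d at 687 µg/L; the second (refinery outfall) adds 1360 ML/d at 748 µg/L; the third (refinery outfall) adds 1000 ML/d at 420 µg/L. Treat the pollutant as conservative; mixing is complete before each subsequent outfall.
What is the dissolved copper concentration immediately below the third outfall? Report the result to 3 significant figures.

136 µg/L

Below outfall 1: Q → 9277 ML/d, C = (9100·2.900 + 177.0·687.0)/9277 = 15.95 µg/L.
Below outfall 2: Q → 10640 ML/d, C = (9277·15.95 + 1360·748.0)/10640 = 109.5 µg/L.
Below outfall 3: Q → 11640 ML/d, C = (10640·109.5 + 1000·420.0)/11640 = 136.2 µg/L.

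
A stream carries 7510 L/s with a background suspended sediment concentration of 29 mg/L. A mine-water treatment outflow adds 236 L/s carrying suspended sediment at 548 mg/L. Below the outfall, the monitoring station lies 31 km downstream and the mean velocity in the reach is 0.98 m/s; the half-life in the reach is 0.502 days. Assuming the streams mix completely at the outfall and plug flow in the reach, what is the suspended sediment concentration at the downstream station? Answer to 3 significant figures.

27.0 mg/L

Mixed concentration C = ΣQC/ΣQ = (7510·29.00 + 236.0·548.0) / 7746 = 347100/7746 = 44.81 mg/L.
Travel time t = 31·1000 / 0.98 = 31630 s = 8.787 h.
Half-life 0.502 d → k = ln 2 / 0.502 = 1.381 d⁻¹.
Applying C = C₀e^(−kt): 44.81 × 0.6032 = 27.03 mg/L.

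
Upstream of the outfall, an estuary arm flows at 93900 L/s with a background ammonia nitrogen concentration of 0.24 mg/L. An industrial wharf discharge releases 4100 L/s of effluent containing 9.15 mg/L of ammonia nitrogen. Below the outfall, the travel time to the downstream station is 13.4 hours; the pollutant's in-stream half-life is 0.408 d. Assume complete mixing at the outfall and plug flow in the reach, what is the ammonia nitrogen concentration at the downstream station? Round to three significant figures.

0.237 mg/L

Mixed concentration C = ΣQC/ΣQ = (93900·0.2400 + 4100·9.150) / 98000 = 60050/98000 = 0.6128 mg/L.
Half-life 0.408 d → k = ln 2 / 0.408 = 1.699 d⁻¹.
Applying C = C₀e^(−kt): 0.6128 × 0.3873 = 0.2373 mg/L.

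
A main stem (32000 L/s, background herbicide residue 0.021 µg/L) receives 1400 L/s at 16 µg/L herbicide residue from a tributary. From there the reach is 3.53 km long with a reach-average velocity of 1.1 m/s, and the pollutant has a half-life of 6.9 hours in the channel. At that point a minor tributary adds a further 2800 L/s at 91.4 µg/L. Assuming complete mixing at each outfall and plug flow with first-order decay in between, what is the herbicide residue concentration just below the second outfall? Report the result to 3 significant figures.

Mass balance: C = (32000·0.02100 + 1400·16.00) / 33400 = 23070/33400 = 0.6908 µg/L; combined flow 33400 L/s.
Travel time t = 3.53·1000 / 1.1 = 3209 s = 0.8914 h.
Half-life 6.9 h → k = ln 2 / 6.9 = 0.1005 h⁻¹ = 2.411 d⁻¹.
After decay, C = 0.6908 × e^(−kt) = 0.6908 × 0.9143 = 0.6316 µg/L.
At the second outfall, C = (33400·0.6316 + 2800·91.40) / (33400 + 2800) = 7.652 µg/L.

7.65 µg/L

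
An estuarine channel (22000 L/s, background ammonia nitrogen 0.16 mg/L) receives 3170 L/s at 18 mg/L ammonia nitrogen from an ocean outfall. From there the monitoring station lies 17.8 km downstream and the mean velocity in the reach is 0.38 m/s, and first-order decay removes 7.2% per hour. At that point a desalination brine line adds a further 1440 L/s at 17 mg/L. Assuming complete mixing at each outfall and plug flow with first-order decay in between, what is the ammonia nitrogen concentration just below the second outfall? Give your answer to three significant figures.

Conservation of mass: C = (22000·0.1600 + 3170·18.00) / 25170 = 60580/25170 = 2.407 mg/L; combined flow 25170 L/s.
Travel time t = 17.8·1000 / 0.38 = 46840 s = 13.01 h.
7.2%/h lost → k = −ln(1 − 0.072) = 0.07472 h⁻¹.
First-order decay: C = 2.407·exp(−k·t) = 2.407·0.3782 = 0.9103 mg/L.
Second outfall: C = (25170·0.9103 + 1440·17.00)/26610 = 1.781 mg/L.

1.78 mg/L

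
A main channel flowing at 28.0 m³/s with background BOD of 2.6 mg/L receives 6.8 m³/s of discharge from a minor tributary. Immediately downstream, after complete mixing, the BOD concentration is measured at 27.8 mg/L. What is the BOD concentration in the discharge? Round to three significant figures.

132 mg/L

Mass balance: 28.00·2.600 + 6.800·Cₑ = 34.80·27.80
→ Cₑ = (34.80·27.80 − 28.00·2.600) / 6.800 = 131.6 mg/L.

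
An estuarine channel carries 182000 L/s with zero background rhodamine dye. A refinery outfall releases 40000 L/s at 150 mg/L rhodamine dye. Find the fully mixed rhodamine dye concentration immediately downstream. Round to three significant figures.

27.0 mg/L

After mixing, C = (182000·0 + 40000·150.0) / 222000 = 6000000/222000 = 27.03 mg/L.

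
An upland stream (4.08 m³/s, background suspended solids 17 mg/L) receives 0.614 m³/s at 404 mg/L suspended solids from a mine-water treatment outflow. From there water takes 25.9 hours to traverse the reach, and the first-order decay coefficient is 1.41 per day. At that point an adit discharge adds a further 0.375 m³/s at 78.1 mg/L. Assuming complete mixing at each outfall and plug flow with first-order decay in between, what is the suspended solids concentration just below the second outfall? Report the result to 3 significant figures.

19.5 mg/L

Mixed concentration C = ΣQC/ΣQ = (4.080·17.00 + 0.6140·404.0) / 4.694 = 317.4/4.694 = 67.62 mg/L; combined flow 4.694 m³/s.
After decay, C = 67.62 × e^(−kt) = 67.62 × 0.2184 = 14.77 mg/L.
Second outfall: C = (4.694·14.77 + 0.3750·78.10)/5.069 = 19.45 mg/L.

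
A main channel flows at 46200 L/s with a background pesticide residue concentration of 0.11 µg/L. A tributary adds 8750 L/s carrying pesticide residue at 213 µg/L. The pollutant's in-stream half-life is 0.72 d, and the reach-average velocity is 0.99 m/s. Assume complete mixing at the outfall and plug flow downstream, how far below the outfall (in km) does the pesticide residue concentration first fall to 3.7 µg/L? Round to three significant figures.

197 km

Mass balance: C = (46200·0.1100 + 8750·213.0) / 54950 = 1869000/54950 = 34.01 µg/L.
Half-life 0.72 d → k = ln 2 / 0.72 = 0.9627 d⁻¹.
Set 34.01·exp(−k·t) = 3.7 → t = ln(34.01/3.7)/k = 199100 s = 55.30 h.
Distance = v·t = 0.99·199100 = 197100 m = 197.1 km.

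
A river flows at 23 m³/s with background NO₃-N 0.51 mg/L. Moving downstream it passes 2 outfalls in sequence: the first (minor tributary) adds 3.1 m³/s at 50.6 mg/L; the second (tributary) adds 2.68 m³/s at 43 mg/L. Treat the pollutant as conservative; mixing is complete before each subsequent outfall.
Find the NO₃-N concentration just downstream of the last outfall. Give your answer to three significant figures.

9.86 mg/L

Outfall 1: combined Q = 26.10 m³/s; C = (23.00·0.5100 + 3.100·50.60)/26.10 = 6.459 mg/L.
Outfall 2: combined Q = 28.78 m³/s; C = (26.10·6.459 + 2.680·43.00)/28.78 = 9.862 mg/L.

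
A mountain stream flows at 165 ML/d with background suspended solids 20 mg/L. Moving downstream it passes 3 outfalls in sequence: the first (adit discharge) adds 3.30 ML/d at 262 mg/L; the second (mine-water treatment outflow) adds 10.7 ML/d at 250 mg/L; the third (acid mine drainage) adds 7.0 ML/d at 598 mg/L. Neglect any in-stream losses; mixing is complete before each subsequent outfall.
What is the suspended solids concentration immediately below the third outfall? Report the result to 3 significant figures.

59.3 mg/L

Outfall 1: combined Q = 168.3 ML/d; C = (165.0·20.00 + 3.300·262.0)/168.3 = 24.75 mg/L.
Outfall 2: combined Q = 179.0 ML/d; C = (168.3·24.75 + 10.70·250.0)/179.0 = 38.21 mg/L.
Outfall 3: combined Q = 186.0 ML/d; C = (179.0·38.21 + 7.000·598.0)/186.0 = 59.28 mg/L.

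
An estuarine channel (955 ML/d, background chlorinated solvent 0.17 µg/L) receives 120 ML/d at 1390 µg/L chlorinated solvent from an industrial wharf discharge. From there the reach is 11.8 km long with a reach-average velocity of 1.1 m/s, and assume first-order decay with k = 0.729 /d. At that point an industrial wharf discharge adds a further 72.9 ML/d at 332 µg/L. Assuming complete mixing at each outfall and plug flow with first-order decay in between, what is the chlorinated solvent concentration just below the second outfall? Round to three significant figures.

154 µg/L

Conservation of mass: C = (955.0·0.1700 + 120.0·1390) / 1075 = 167000/1075 = 155.3 µg/L; combined flow 1075 ML/d.
Travel time t = 11.8·1000 / 1.1 = 10730 s = 2.980 h.
After decay, C = 155.3 × e^(−kt) = 155.3 × 0.9135 = 141.9 µg/L.
Second outfall: C = (1075·141.9 + 72.90·332.0)/1148 = 153.9 µg/L.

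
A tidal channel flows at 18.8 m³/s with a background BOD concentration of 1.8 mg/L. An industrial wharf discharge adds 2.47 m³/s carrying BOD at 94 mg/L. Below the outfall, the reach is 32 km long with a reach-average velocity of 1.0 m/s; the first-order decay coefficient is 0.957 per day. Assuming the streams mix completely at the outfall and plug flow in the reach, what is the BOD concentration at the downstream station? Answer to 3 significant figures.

8.77 mg/L

Mixed concentration C = ΣQC/ΣQ = (18.80·1.800 + 2.470·94.00) / 21.27 = 266.0/21.27 = 12.51 mg/L.
Travel time t = 32·1000 / 1.0 = 32000 s = 8.889 h.
After decay, C = 12.51 × e^(−kt) = 12.51 × 0.7016 = 8.774 mg/L.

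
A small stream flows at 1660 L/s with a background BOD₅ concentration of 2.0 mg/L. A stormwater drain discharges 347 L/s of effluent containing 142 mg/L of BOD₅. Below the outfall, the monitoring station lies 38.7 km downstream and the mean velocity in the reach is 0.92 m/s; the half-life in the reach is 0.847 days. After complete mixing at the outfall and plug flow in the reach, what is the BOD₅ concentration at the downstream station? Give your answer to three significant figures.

17.6 mg/L

Conservation of mass: C = (1660·2.000 + 347.0·142.0) / 2007 = 52590/2007 = 26.21 mg/L.
Travel time t = 38.7·1000 / 0.92 = 42070 s = 11.68 h.
Half-life 0.847 d → k = ln 2 / 0.847 = 0.8184 d⁻¹.
Applying C = C₀e^(−kt): 26.21 × 0.6714 = 17.59 mg/L.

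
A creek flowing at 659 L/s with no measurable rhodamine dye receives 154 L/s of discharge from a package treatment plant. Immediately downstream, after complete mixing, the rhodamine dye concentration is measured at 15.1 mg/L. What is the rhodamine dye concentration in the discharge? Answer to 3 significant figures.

Mass balance: 659.0·0 + 154.0·Cₑ = 813.0·15.10
→ Cₑ = (813.0·15.10 − 659.0·0) / 154.0 = 79.72 mg/L.

79.7 mg/L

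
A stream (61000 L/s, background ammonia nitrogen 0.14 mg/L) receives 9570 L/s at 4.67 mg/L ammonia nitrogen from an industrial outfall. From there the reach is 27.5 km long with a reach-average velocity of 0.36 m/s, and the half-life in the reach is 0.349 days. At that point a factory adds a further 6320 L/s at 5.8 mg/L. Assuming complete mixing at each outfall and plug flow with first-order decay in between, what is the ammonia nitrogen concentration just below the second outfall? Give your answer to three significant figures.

0.596 mg/L

Mixed concentration C = ΣQC/ΣQ = (61000·0.1400 + 9570·4.670) / 70570 = 53230/70570 = 0.7543 mg/L; combined flow 70570 L/s.
Travel time t = 27.5·1000 / 0.36 = 76390 s = 21.22 h.
Half-life 0.349 d → k = ln 2 / 0.349 = 1.986 d⁻¹.
First-order decay: C = 0.7543·exp(−k·t) = 0.7543·0.1727 = 0.1303 mg/L.
At the second outfall, C = (70570·0.1303 + 6320·5.800) / (70570 + 6320) = 0.5963 mg/L.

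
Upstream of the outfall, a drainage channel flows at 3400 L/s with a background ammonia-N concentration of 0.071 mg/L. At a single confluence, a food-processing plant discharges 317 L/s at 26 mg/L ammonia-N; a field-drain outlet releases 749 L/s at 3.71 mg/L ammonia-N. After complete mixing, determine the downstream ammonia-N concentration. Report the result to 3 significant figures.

Flow-weighted average: C = (3400·0.07100 + 317.0·26.00 + 749.0·3.710) / 4466 = 11260/4466 = 2.522 mg/L.

2.52 mg/L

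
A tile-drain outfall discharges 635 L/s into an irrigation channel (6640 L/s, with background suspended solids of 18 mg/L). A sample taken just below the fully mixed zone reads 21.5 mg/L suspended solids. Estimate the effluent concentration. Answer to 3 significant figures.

58.1 mg/L

Mass balance: 6640·18.00 + 635.0·Cₑ = 7275·21.50
→ Cₑ = (7275·21.50 − 6640·18.00) / 635.0 = 58.10 mg/L.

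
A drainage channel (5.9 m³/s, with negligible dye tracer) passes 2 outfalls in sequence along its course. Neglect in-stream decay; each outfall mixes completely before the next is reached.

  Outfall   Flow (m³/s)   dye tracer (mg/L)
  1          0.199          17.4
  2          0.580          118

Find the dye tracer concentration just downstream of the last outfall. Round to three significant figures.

10.8 mg/L

After outfall 1: Q = 5.900 + 0.1990 = 6.099 m³/s; C = (5.900·0 + 0.1990·17.40)/6.099 = 0.5677 mg/L.
After outfall 2: Q = 6.099 + 0.5800 = 6.679 m³/s; C = (6.099·0.5677 + 0.5800·118.0)/6.679 = 10.77 mg/L.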